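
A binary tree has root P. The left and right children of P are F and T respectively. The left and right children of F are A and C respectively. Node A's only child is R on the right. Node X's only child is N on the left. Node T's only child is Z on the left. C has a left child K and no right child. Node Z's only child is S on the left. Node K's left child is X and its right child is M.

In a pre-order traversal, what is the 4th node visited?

R

Pre-order visits the node, then its left subtree, then its right subtree.
Visit P.
At P: go left to F.
  Visit F.
  At F: go left to A.
    Visit A.
    At A: no left child.
    At A: go right to R.
      R is a leaf — visit R.
  At F: go right to C.
    Visit C.
    At C: go left to K.
      Visit K.
      At K: go left to X.
        Visit X.
        At X: go left to N.
          N is a leaf — visit N.
        At X: no right child.
      At K: go right to M.
        M is a leaf — visit M.
    At C: no right child.
At P: go right to T.
  Visit T.
  At T: go left to Z.
    Visit Z.
    At Z: go left to S.
      S is a leaf — visit S.
    At Z: no right child.
  At T: no right child.
Full pre-order sequence: P, F, A, R, C, K, X, N, M, T, Z, S.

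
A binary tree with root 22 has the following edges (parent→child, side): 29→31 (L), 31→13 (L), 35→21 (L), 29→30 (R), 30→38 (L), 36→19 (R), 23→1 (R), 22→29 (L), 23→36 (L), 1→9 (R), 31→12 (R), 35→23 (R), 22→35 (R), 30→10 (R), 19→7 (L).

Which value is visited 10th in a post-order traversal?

Post-order visits the left subtree, then the right subtree, then the node.
At 22: go left to 29.
  At 29: go left to 31.
    At 31: go left to 13.
      13 is a leaf — visit 13.
    At 31: go right to 12.
      12 is a leaf — visit 12.
    Visit 31.
  At 29: go right to 30.
    At 30: go left to 38.
      38 is a leaf — visit 38.
    At 30: go right to 10.
      10 is a leaf — visit 10.
    Visit 30.
  Visit 29.
At 22: go right to 35.
  At 35: go left to 21.
    21 is a leaf — visit 21.
  At 35: go right to 23.
    At 23: go left to 36.
      At 36: no left child.
      At 36: go right to 19.
        At 19: go left to 7.
          7 is a leaf — visit 7.
        At 19: no right child.
        Visit 19.
      Visit 36.
    At 23: go right to 1.
      At 1: no left child.
      At 1: go right to 9.
        9 is a leaf — visit 9.
      Visit 1.
    Visit 23.
  Visit 35.
Visit 22.
Full post-order sequence: 13, 12, 31, 38, 10, 30, 29, 21, 7, 19, 36, 9, 1, 23, 35, 22.

19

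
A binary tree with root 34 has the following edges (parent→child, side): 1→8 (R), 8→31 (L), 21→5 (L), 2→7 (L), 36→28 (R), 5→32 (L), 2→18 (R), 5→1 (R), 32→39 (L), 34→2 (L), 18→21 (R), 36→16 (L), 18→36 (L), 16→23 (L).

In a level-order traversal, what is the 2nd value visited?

2

Level-order visits nodes level by level from the root, left to right within each level.
Level 0: 34
Level 1: 2
Level 2: 7, 18
Level 3: 36, 21
Level 4: 16, 28, 5
Level 5: 23, 32, 1
Level 6: 39, 8
Level 7: 31
Full level-order sequence: 34, 2, 7, 18, 36, 21, 16, 28, 5, 23, 32, 1, 39, 8, 31.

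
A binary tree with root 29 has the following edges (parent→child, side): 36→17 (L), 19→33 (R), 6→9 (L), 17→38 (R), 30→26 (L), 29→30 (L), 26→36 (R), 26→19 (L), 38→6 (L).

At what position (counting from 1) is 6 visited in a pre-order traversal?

Pre-order visits the node, then its left subtree, then its right subtree.
Visit 29.
At 29: go left to 30.
  Visit 30.
  At 30: go left to 26.
    Visit 26.
    At 26: go left to 19.
      Visit 19.
      At 19: no left child.
      At 19: go right to 33.
        33 is a leaf — visit 33.
    At 26: go right to 36.
      Visit 36.
      At 36: go left to 17.
        Visit 17.
        At 17: no left child.
        At 17: go right to 38.
          Visit 38.
          At 38: go left to 6.
            Visit 6.
            At 6: go left to 9.
              9 is a leaf — visit 9.
            At 6: no right child.
          At 38: no right child.
      At 36: no right child.
  At 30: no right child.
At 29: no right child.
Full pre-order sequence: 29, 30, 26, 19, 33, 36, 17, 38, 6, 9.

9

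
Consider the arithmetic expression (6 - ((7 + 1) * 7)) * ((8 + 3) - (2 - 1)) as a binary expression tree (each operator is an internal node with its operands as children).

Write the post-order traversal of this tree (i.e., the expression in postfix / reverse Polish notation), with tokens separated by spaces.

6 7 1 + 7 * - 8 3 + 2 1 - - *

Post-order on an expression tree gives postfix notation: for each operator, emit left operand, right operand, then the operator.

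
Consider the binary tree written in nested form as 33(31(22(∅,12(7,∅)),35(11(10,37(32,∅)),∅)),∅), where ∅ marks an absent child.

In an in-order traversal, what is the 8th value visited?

37

In-order visits the left subtree, then the node, then the right subtree.
At 33: go left to 31.
  At 31: go left to 22.
    At 22: no left child.
    Visit 22.
    At 22: go right to 12.
      At 12: go left to 7.
        7 is a leaf — visit 7.
      Visit 12.
      At 12: no right child.
  Visit 31.
  At 31: go right to 35.
    At 35: go left to 11.
      At 11: go left to 10.
        10 is a leaf — visit 10.
      Visit 11.
      At 11: go right to 37.
        At 37: go left to 32.
          32 is a leaf — visit 32.
        Visit 37.
        At 37: no right child.
    Visit 35.
    At 35: no right child.
Visit 33.
At 33: no right child.
Full in-order sequence: 22, 7, 12, 31, 10, 11, 32, 37, 35, 33.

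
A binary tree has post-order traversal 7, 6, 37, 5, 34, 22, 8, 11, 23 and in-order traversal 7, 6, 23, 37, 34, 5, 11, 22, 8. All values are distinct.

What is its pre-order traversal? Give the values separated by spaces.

The last element of post-order is the root; it splits in-order into left and right subtrees.
Root 23: left subtree has 2 nodes {7, 6}, right has 6 {37, 34, 5, 11, 22, 8}.
  Root 6: left subtree has 1 node {7}, right has 0 { }.
  Root 11: left subtree has 3 nodes {37, 34, 5}, right has 2 {22, 8}.
    Root 34: left subtree has 1 node {37}, right has 1 {5}.
    Root 8: left subtree has 1 node {22}, right has 0 { }.

23 6 7 11 34 37 5 8 22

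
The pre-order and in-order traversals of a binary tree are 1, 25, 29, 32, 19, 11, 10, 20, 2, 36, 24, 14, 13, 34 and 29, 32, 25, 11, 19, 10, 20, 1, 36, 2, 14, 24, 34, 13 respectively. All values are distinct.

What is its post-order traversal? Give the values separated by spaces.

The first element of pre-order is the root; it splits in-order into left and right subtrees.
Root 1: left subtree has 7 nodes {29, 32, 25, 11, 19, 10, 20}, right has 6 {36, 2, 14, 24, 34, 13}.
  Root 25: left subtree has 2 nodes {29, 32}, right has 4 {11, 19, 10, 20}.
    Root 29: left subtree has 0 nodes { }, right has 1 {32}.
    Root 19: left subtree has 1 node {11}, right has 2 {10, 20}.
      Root 10: left subtree has 0 nodes { }, right has 1 {20}.
  Root 2: left subtree has 1 node {36}, right has 4 {14, 24, 34, 13}.
    Root 24: left subtree has 1 node {14}, right has 2 {34, 13}.
      Root 13: left subtree has 1 node {34}, right has 0 { }.

32 29 11 20 10 19 25 36 14 34 13 24 2 1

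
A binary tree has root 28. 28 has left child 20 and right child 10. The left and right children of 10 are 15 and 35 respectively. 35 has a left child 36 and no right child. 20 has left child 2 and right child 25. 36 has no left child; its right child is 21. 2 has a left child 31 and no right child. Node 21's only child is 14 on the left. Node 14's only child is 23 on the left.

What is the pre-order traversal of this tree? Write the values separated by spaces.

Pre-order visits the node, then its left subtree, then its right subtree.
Visit 28.
At 28: go left to 20.
  Visit 20.
  At 20: go left to 2.
    Visit 2.
    At 2: go left to 31.
      31 is a leaf — visit 31.
    At 2: no right child.
  At 20: go right to 25.
    25 is a leaf — visit 25.
At 28: go right to 10.
  Visit 10.
  At 10: go left to 15.
    15 is a leaf — visit 15.
  At 10: go right to 35.
    Visit 35.
    At 35: go left to 36.
      Visit 36.
      At 36: no left child.
      At 36: go right to 21.
        Visit 21.
        At 21: go left to 14.
          Visit 14.
          At 14: go left to 23.
            23 is a leaf — visit 23.
          At 14: no right child.
        At 21: no right child.
    At 35: no right child.

28 20 2 31 25 10 15 35 36 21 14 23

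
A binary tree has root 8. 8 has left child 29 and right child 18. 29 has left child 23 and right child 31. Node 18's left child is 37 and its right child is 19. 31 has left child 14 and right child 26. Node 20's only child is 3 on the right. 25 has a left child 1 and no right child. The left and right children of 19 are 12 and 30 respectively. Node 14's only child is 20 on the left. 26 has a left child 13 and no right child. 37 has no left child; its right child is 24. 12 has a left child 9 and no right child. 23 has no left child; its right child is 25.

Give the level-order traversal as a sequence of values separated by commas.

8, 29, 18, 23, 31, 37, 19, 25, 14, 26, 24, 12, 30, 1, 20, 13, 9, 3

Level-order visits nodes level by level from the root, left to right within each level.
Level 0: 8
Level 1: 29, 18
Level 2: 23, 31, 37, 19
Level 3: 25, 14, 26, 24, 12, 30
Level 4: 1, 20, 13, 9
Level 5: 3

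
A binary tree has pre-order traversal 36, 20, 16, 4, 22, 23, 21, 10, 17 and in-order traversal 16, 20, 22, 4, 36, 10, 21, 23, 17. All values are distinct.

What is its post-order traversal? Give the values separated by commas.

The first element of pre-order is the root; it splits in-order into left and right subtrees.
Root 36: left subtree has 4 nodes {16, 20, 22, 4}, right has 4 {10, 21, 23, 17}.
  Root 20: left subtree has 1 node {16}, right has 2 {22, 4}.
    Root 4: left subtree has 1 node {22}, right has 0 { }.
  Root 23: left subtree has 2 nodes {10, 21}, right has 1 {17}.
    Root 21: left subtree has 1 node {10}, right has 0 { }.

16, 22, 4, 20, 10, 21, 17, 23, 36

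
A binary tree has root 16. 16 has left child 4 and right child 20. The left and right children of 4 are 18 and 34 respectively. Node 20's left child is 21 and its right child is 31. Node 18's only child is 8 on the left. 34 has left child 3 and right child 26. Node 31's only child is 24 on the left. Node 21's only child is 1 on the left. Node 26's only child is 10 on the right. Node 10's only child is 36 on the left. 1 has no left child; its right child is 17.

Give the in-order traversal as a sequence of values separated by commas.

8, 18, 4, 3, 34, 26, 36, 10, 16, 1, 17, 21, 20, 24, 31

In-order visits the left subtree, then the node, then the right subtree.
At 16: go left to 4.
  At 4: go left to 18.
    At 18: go left to 8.
      8 is a leaf — visit 8.
    Visit 18.
    At 18: no right child.
  Visit 4.
  At 4: go right to 34.
    At 34: go left to 3.
      3 is a leaf — visit 3.
    Visit 34.
    At 34: go right to 26.
      At 26: no left child.
      Visit 26.
      At 26: go right to 10.
        At 10: go left to 36.
          36 is a leaf — visit 36.
        Visit 10.
        At 10: no right child.
Visit 16.
At 16: go right to 20.
  At 20: go left to 21.
    At 21: go left to 1.
      At 1: no left child.
      Visit 1.
      At 1: go right to 17.
        17 is a leaf — visit 17.
    Visit 21.
    At 21: no right child.
  Visit 20.
  At 20: go right to 31.
    At 31: go left to 24.
      24 is a leaf — visit 24.
    Visit 31.
    At 31: no right child.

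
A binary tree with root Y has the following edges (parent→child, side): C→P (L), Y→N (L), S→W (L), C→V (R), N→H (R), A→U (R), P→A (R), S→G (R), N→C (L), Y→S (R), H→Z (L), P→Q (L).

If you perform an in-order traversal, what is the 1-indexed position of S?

In-order visits the left subtree, then the node, then the right subtree.
At Y: go left to N.
  At N: go left to C.
    At C: go left to P.
      At P: go left to Q.
        Q is a leaf — visit Q.
      Visit P.
      At P: go right to A.
        At A: no left child.
        Visit A.
        At A: go right to U.
          U is a leaf — visit U.
    Visit C.
    At C: go right to V.
      V is a leaf — visit V.
  Visit N.
  At N: go right to H.
    At H: go left to Z.
      Z is a leaf — visit Z.
    Visit H.
    At H: no right child.
Visit Y.
At Y: go right to S.
  At S: go left to W.
    W is a leaf — visit W.
  Visit S.
  At S: go right to G.
    G is a leaf — visit G.
Full in-order sequence: Q, P, A, U, C, V, N, Z, H, Y, W, S, G.

12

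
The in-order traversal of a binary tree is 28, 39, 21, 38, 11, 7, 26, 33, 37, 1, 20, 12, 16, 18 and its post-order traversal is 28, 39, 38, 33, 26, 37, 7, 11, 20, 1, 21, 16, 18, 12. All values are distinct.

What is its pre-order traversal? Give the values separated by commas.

12, 21, 39, 28, 1, 11, 38, 7, 37, 26, 33, 20, 18, 16

The last element of post-order is the root; it splits in-order into left and right subtrees.
Root 12: left subtree has 11 nodes {28, 39, 21, 38, 11, 7, 26, 33, 37, 1, 20}, right has 2 {16, 18}.
  Root 21: left subtree has 2 nodes {28, 39}, right has 8 {38, 11, 7, 26, 33, 37, 1, 20}.
    Root 39: left subtree has 1 node {28}, right has 0 { }.
    Root 1: left subtree has 6 nodes {38, 11, 7, 26, 33, 37}, right has 1 {20}.
      Root 11: left subtree has 1 node {38}, right has 4 {7, 26, 33, 37}.
        Root 7: left subtree has 0 nodes { }, right has 3 {26, 33, 37}.
          Root 37: left subtree has 2 nodes {26, 33}, right has 0 { }.
            Root 26: left subtree has 0 nodes { }, right has 1 {33}.
  Root 18: left subtree has 1 node {16}, right has 0 { }.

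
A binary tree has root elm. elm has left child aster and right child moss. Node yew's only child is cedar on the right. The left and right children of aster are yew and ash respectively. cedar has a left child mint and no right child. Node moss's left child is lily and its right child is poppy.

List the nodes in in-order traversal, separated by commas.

yew, mint, cedar, aster, ash, elm, lily, moss, poppy

In-order visits the left subtree, then the node, then the right subtree.
At elm: go left to aster.
  At aster: go left to yew.
    At yew: no left child.
    Visit yew.
    At yew: go right to cedar.
      At cedar: go left to mint.
        mint is a leaf — visit mint.
      Visit cedar.
      At cedar: no right child.
  Visit aster.
  At aster: go right to ash.
    ash is a leaf — visit ash.
Visit elm.
At elm: go right to moss.
  At moss: go left to lily.
    lily is a leaf — visit lily.
  Visit moss.
  At moss: go right to poppy.
    poppy is a leaf — visit poppy.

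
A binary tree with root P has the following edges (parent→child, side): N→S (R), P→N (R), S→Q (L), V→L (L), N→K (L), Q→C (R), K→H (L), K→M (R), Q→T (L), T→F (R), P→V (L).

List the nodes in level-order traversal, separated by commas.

Level-order visits nodes level by level from the root, left to right within each level.
Level 0: P
Level 1: V, N
Level 2: L, K, S
Level 3: H, M, Q
Level 4: T, C
Level 5: F

P, V, N, L, K, S, H, M, Q, T, C, F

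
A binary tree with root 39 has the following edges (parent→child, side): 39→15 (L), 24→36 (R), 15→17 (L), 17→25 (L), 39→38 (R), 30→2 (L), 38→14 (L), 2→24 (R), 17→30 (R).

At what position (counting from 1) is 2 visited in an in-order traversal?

3

In-order visits the left subtree, then the node, then the right subtree.
At 39: go left to 15.
  At 15: go left to 17.
    At 17: go left to 25.
      25 is a leaf — visit 25.
    Visit 17.
    At 17: go right to 30.
      At 30: go left to 2.
        At 2: no left child.
        Visit 2.
        At 2: go right to 24.
          At 24: no left child.
          Visit 24.
          At 24: go right to 36.
            36 is a leaf — visit 36.
      Visit 30.
      At 30: no right child.
  Visit 15.
  At 15: no right child.
Visit 39.
At 39: go right to 38.
  At 38: go left to 14.
    14 is a leaf — visit 14.
  Visit 38.
  At 38: no right child.
Full in-order sequence: 25, 17, 2, 24, 36, 30, 15, 39, 14, 38.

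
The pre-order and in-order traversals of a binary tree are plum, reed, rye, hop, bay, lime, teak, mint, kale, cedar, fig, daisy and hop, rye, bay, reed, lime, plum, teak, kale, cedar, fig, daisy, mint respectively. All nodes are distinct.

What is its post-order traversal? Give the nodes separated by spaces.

The first element of pre-order is the root; it splits in-order into left and right subtrees.
Root plum: left subtree has 5 nodes {hop, rye, bay, reed, lime}, right has 6 {teak, kale, cedar, fig, daisy, mint}.
  Root reed: left subtree has 3 nodes {hop, rye, bay}, right has 1 {lime}.
    Root rye: left subtree has 1 node {hop}, right has 1 {bay}.
  Root teak: left subtree has 0 nodes { }, right has 5 {kale, cedar, fig, daisy, mint}.
    Root mint: left subtree has 4 nodes {kale, cedar, fig, daisy}, right has 0 { }.
      Root kale: left subtree has 0 nodes { }, right has 3 {cedar, fig, daisy}.
        Root cedar: left subtree has 0 nodes { }, right has 2 {fig, daisy}.
          Root fig: left subtree has 0 nodes { }, right has 1 {daisy}.

hop bay rye lime reed daisy fig cedar kale mint teak plum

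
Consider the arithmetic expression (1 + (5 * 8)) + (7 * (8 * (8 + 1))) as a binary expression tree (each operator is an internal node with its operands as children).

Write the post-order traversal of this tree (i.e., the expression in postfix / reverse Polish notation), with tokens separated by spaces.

1 5 8 * + 7 8 8 1 + * * +

Post-order on an expression tree gives postfix notation: for each operator, emit left operand, right operand, then the operator.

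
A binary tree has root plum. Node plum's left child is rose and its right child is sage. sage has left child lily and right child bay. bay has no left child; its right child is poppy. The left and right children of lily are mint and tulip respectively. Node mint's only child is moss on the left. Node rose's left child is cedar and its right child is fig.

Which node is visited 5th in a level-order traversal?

Level-order visits nodes level by level from the root, left to right within each level.
Level 0: plum
Level 1: rose, sage
Level 2: cedar, fig, lily, bay
Level 3: mint, tulip, poppy
Level 4: moss
Full level-order sequence: plum, rose, sage, cedar, fig, lily, bay, mint, tulip, poppy, moss.

fig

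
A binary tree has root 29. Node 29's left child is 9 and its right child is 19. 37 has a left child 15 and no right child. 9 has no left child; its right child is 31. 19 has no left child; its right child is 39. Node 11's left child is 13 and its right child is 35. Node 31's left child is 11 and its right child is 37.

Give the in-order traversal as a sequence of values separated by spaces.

9 13 11 35 31 15 37 29 19 39

In-order visits the left subtree, then the node, then the right subtree.
At 29: go left to 9.
  At 9: no left child.
  Visit 9.
  At 9: go right to 31.
    At 31: go left to 11.
      At 11: go left to 13.
        13 is a leaf — visit 13.
      Visit 11.
      At 11: go right to 35.
        35 is a leaf — visit 35.
    Visit 31.
    At 31: go right to 37.
      At 37: go left to 15.
        15 is a leaf — visit 15.
      Visit 37.
      At 37: no right child.
Visit 29.
At 29: go right to 19.
  At 19: no left child.
  Visit 19.
  At 19: go right to 39.
    39 is a leaf — visit 39.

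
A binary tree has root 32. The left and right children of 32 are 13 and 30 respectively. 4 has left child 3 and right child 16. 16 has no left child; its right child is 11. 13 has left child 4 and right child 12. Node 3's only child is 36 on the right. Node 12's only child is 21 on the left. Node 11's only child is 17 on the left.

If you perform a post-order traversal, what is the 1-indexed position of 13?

9

Post-order visits the left subtree, then the right subtree, then the node.
At 32: go left to 13.
  At 13: go left to 4.
    At 4: go left to 3.
      At 3: no left child.
      At 3: go right to 36.
        36 is a leaf — visit 36.
      Visit 3.
    At 4: go right to 16.
      At 16: no left child.
      At 16: go right to 11.
        At 11: go left to 17.
          17 is a leaf — visit 17.
        At 11: no right child.
        Visit 11.
      Visit 16.
    Visit 4.
  At 13: go right to 12.
    At 12: go left to 21.
      21 is a leaf — visit 21.
    At 12: no right child.
    Visit 12.
  Visit 13.
At 32: go right to 30.
  30 is a leaf — visit 30.
Visit 32.
Full post-order sequence: 36, 3, 17, 11, 16, 4, 21, 12, 13, 30, 32.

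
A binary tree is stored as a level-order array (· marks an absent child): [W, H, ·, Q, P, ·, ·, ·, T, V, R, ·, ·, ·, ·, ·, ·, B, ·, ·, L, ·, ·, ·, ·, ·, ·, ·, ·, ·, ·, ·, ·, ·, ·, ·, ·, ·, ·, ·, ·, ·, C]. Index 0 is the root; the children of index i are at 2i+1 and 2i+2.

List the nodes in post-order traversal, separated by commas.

B, T, Q, C, L, V, R, P, H, W

Post-order visits the left subtree, then the right subtree, then the node.
At W: go left to H.
  At H: go left to Q.
    At Q: no left child.
    At Q: go right to T.
      At T: go left to B.
        B is a leaf — visit B.
      At T: no right child.
      Visit T.
    Visit Q.
  At H: go right to P.
    At P: go left to V.
      At V: no left child.
      At V: go right to L.
        At L: no left child.
        At L: go right to C.
          C is a leaf — visit C.
        Visit L.
      Visit V.
    At P: go right to R.
      R is a leaf — visit R.
    Visit P.
  Visit H.
At W: no right child.
Visit W.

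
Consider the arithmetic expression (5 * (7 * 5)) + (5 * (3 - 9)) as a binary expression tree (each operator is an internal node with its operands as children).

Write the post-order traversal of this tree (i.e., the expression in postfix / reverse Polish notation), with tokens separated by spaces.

5 7 5 * * 5 3 9 - * +

Post-order on an expression tree gives postfix notation: for each operator, emit left operand, right operand, then the operator.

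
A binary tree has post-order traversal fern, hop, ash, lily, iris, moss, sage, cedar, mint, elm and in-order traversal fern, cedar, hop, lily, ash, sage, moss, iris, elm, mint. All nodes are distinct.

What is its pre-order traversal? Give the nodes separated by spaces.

elm cedar fern sage lily hop ash moss iris mint

The last element of post-order is the root; it splits in-order into left and right subtrees.
Root elm: left subtree has 8 nodes {fern, cedar, hop, lily, ash, sage, moss, iris}, right has 1 {mint}.
  Root cedar: left subtree has 1 node {fern}, right has 6 {hop, lily, ash, sage, moss, iris}.
    Root sage: left subtree has 3 nodes {hop, lily, ash}, right has 2 {moss, iris}.
      Root lily: left subtree has 1 node {hop}, right has 1 {ash}.
      Root moss: left subtree has 0 nodes { }, right has 1 {iris}.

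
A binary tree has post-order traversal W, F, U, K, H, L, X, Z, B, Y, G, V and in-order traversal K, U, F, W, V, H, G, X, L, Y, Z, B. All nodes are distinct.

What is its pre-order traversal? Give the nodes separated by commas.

The last element of post-order is the root; it splits in-order into left and right subtrees.
Root V: left subtree has 4 nodes {K, U, F, W}, right has 7 {H, G, X, L, Y, Z, B}.
  Root K: left subtree has 0 nodes { }, right has 3 {U, F, W}.
    Root U: left subtree has 0 nodes { }, right has 2 {F, W}.
      Root F: left subtree has 0 nodes { }, right has 1 {W}.
  Root G: left subtree has 1 node {H}, right has 5 {X, L, Y, Z, B}.
    Root Y: left subtree has 2 nodes {X, L}, right has 2 {Z, B}.
      Root X: left subtree has 0 nodes { }, right has 1 {L}.
      Root B: left subtree has 1 node {Z}, right has 0 { }.

V, K, U, F, W, G, H, Y, X, L, B, Z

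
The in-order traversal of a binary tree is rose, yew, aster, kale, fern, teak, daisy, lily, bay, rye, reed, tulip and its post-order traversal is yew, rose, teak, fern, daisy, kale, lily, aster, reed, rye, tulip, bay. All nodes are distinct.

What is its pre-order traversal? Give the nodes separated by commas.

bay, aster, rose, yew, lily, kale, daisy, fern, teak, tulip, rye, reed

The last element of post-order is the root; it splits in-order into left and right subtrees.
Root bay: left subtree has 8 nodes {rose, yew, aster, kale, fern, teak, daisy, lily}, right has 3 {rye, reed, tulip}.
  Root aster: left subtree has 2 nodes {rose, yew}, right has 5 {kale, fern, teak, daisy, lily}.
    Root rose: left subtree has 0 nodes { }, right has 1 {yew}.
    Root lily: left subtree has 4 nodes {kale, fern, teak, daisy}, right has 0 { }.
      Root kale: left subtree has 0 nodes { }, right has 3 {fern, teak, daisy}.
        Root daisy: left subtree has 2 nodes {fern, teak}, right has 0 { }.
          Root fern: left subtree has 0 nodes { }, right has 1 {teak}.
  Root tulip: left subtree has 2 nodes {rye, reed}, right has 0 { }.
    Root rye: left subtree has 0 nodes { }, right has 1 {reed}.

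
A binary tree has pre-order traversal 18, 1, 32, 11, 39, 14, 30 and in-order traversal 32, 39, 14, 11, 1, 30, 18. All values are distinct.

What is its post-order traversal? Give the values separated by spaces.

14 39 11 32 30 1 18

The first element of pre-order is the root; it splits in-order into left and right subtrees.
Root 18: left subtree has 6 nodes {32, 39, 14, 11, 1, 30}, right has 0 { }.
  Root 1: left subtree has 4 nodes {32, 39, 14, 11}, right has 1 {30}.
    Root 32: left subtree has 0 nodes { }, right has 3 {39, 14, 11}.
      Root 11: left subtree has 2 nodes {39, 14}, right has 0 { }.
        Root 39: left subtree has 0 nodes { }, right has 1 {14}.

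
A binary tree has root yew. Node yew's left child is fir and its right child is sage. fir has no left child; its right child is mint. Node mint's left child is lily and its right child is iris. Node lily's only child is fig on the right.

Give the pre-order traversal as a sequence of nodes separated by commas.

yew, fir, mint, lily, fig, iris, sage

Pre-order visits the node, then its left subtree, then its right subtree.
Visit yew.
At yew: go left to fir.
  Visit fir.
  At fir: no left child.
  At fir: go right to mint.
    Visit mint.
    At mint: go left to lily.
      Visit lily.
      At lily: no left child.
      At lily: go right to fig.
        fig is a leaf — visit fig.
    At mint: go right to iris.
      iris is a leaf — visit iris.
At yew: go right to sage.
  sage is a leaf — visit sage.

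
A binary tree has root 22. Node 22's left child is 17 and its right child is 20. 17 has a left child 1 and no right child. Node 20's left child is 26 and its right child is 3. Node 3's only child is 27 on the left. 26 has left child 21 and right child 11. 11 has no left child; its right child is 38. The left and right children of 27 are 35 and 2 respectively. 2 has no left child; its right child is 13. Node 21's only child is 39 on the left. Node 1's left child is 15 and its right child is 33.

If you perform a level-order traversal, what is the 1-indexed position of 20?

3

Level-order visits nodes level by level from the root, left to right within each level.
Level 0: 22
Level 1: 17, 20
Level 2: 1, 26, 3
Level 3: 15, 33, 21, 11, 27
Level 4: 39, 38, 35, 2
Level 5: 13
Full level-order sequence: 22, 17, 20, 1, 26, 3, 15, 33, 21, 11, 27, 39, 38, 35, 2, 13.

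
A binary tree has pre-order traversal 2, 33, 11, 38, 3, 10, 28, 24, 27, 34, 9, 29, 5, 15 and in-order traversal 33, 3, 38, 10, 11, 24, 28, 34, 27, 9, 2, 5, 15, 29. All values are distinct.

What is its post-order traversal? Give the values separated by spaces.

3 10 38 24 34 9 27 28 11 33 15 5 29 2

The first element of pre-order is the root; it splits in-order into left and right subtrees.
Root 2: left subtree has 10 nodes {33, 3, 38, 10, 11, 24, 28, 34, 27, 9}, right has 3 {5, 15, 29}.
  Root 33: left subtree has 0 nodes { }, right has 9 {3, 38, 10, 11, 24, 28, 34, 27, 9}.
    Root 11: left subtree has 3 nodes {3, 38, 10}, right has 5 {24, 28, 34, 27, 9}.
      Root 38: left subtree has 1 node {3}, right has 1 {10}.
      Root 28: left subtree has 1 node {24}, right has 3 {34, 27, 9}.
        Root 27: left subtree has 1 node {34}, right has 1 {9}.
  Root 29: left subtree has 2 nodes {5, 15}, right has 0 { }.
    Root 5: left subtree has 0 nodes { }, right has 1 {15}.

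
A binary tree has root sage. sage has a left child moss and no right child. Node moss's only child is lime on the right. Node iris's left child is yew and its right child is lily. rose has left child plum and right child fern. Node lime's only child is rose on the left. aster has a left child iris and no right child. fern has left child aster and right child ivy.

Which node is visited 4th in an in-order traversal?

yew

In-order visits the left subtree, then the node, then the right subtree.
At sage: go left to moss.
  At moss: no left child.
  Visit moss.
  At moss: go right to lime.
    At lime: go left to rose.
      At rose: go left to plum.
        plum is a leaf — visit plum.
      Visit rose.
      At rose: go right to fern.
        At fern: go left to aster.
          At aster: go left to iris.
            At iris: go left to yew.
              yew is a leaf — visit yew.
            Visit iris.
            At iris: go right to lily.
              lily is a leaf — visit lily.
          Visit aster.
          At aster: no right child.
        Visit fern.
        At fern: go right to ivy.
          ivy is a leaf — visit ivy.
    Visit lime.
    At lime: no right child.
Visit sage.
At sage: no right child.
Full in-order sequence: moss, plum, rose, yew, iris, lily, aster, fern, ivy, lime, sage.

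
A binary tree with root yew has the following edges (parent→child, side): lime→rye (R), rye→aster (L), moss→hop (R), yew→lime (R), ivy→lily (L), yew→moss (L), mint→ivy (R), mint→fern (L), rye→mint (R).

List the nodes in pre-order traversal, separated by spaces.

Pre-order visits the node, then its left subtree, then its right subtree.
Visit yew.
At yew: go left to moss.
  Visit moss.
  At moss: no left child.
  At moss: go right to hop.
    hop is a leaf — visit hop.
At yew: go right to lime.
  Visit lime.
  At lime: no left child.
  At lime: go right to rye.
    Visit rye.
    At rye: go left to aster.
      aster is a leaf — visit aster.
    At rye: go right to mint.
      Visit mint.
      At mint: go left to fern.
        fern is a leaf — visit fern.
      At mint: go right to ivy.
        Visit ivy.
        At ivy: go left to lily.
          lily is a leaf — visit lily.
        At ivy: no right child.

yew moss hop lime rye aster mint fern ivy lily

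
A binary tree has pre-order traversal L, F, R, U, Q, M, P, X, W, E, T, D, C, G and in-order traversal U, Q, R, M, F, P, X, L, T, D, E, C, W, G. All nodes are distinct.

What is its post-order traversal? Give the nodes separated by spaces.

The first element of pre-order is the root; it splits in-order into left and right subtrees.
Root L: left subtree has 7 nodes {U, Q, R, M, F, P, X}, right has 6 {T, D, E, C, W, G}.
  Root F: left subtree has 4 nodes {U, Q, R, M}, right has 2 {P, X}.
    Root R: left subtree has 2 nodes {U, Q}, right has 1 {M}.
      Root U: left subtree has 0 nodes { }, right has 1 {Q}.
    Root P: left subtree has 0 nodes { }, right has 1 {X}.
  Root W: left subtree has 4 nodes {T, D, E, C}, right has 1 {G}.
    Root E: left subtree has 2 nodes {T, D}, right has 1 {C}.
      Root T: left subtree has 0 nodes { }, right has 1 {D}.

Q U M R X P F D T C E G W L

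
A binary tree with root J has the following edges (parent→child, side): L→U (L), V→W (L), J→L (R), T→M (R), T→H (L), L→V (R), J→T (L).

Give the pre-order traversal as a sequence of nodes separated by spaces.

J T H M L U V W

Pre-order visits the node, then its left subtree, then its right subtree.
Visit J.
At J: go left to T.
  Visit T.
  At T: go left to H.
    H is a leaf — visit H.
  At T: go right to M.
    M is a leaf — visit M.
At J: go right to L.
  Visit L.
  At L: go left to U.
    U is a leaf — visit U.
  At L: go right to V.
    Visit V.
    At V: go left to W.
      W is a leaf — visit W.
    At V: no right child.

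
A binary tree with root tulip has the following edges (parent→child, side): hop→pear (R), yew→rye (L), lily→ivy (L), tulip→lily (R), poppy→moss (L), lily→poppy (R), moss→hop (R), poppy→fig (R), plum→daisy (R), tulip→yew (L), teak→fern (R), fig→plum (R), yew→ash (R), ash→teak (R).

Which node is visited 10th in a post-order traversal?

Post-order visits the left subtree, then the right subtree, then the node.
At tulip: go left to yew.
  At yew: go left to rye.
    rye is a leaf — visit rye.
  At yew: go right to ash.
    At ash: no left child.
    At ash: go right to teak.
      At teak: no left child.
      At teak: go right to fern.
        fern is a leaf — visit fern.
      Visit teak.
    Visit ash.
  Visit yew.
At tulip: go right to lily.
  At lily: go left to ivy.
    ivy is a leaf — visit ivy.
  At lily: go right to poppy.
    At poppy: go left to moss.
      At moss: no left child.
      At moss: go right to hop.
        At hop: no left child.
        At hop: go right to pear.
          pear is a leaf — visit pear.
        Visit hop.
      Visit moss.
    At poppy: go right to fig.
      At fig: no left child.
      At fig: go right to plum.
        At plum: no left child.
        At plum: go right to daisy.
          daisy is a leaf — visit daisy.
        Visit plum.
      Visit fig.
    Visit poppy.
  Visit lily.
Visit tulip.
Full post-order sequence: rye, fern, teak, ash, yew, ivy, pear, hop, moss, daisy, plum, fig, poppy, lily, tulip.

daisy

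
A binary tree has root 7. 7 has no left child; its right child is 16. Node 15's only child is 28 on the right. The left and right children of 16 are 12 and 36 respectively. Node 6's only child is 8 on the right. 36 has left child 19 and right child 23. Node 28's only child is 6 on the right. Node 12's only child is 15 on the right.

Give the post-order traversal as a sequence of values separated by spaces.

Post-order visits the left subtree, then the right subtree, then the node.
At 7: no left child.
At 7: go right to 16.
  At 16: go left to 12.
    At 12: no left child.
    At 12: go right to 15.
      At 15: no left child.
      At 15: go right to 28.
        At 28: no left child.
        At 28: go right to 6.
          At 6: no left child.
          At 6: go right to 8.
            8 is a leaf — visit 8.
          Visit 6.
        Visit 28.
      Visit 15.
    Visit 12.
  At 16: go right to 36.
    At 36: go left to 19.
      19 is a leaf — visit 19.
    At 36: go right to 23.
      23 is a leaf — visit 23.
    Visit 36.
  Visit 16.
Visit 7.

8 6 28 15 12 19 23 36 16 7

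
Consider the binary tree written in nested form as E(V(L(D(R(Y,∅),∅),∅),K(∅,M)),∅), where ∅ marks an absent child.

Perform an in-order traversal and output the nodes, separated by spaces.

In-order visits the left subtree, then the node, then the right subtree.
At E: go left to V.
  At V: go left to L.
    At L: go left to D.
      At D: go left to R.
        At R: go left to Y.
          Y is a leaf — visit Y.
        Visit R.
        At R: no right child.
      Visit D.
      At D: no right child.
    Visit L.
    At L: no right child.
  Visit V.
  At V: go right to K.
    At K: no left child.
    Visit K.
    At K: go right to M.
      M is a leaf — visit M.
Visit E.
At E: no right child.

Y R D L V K M E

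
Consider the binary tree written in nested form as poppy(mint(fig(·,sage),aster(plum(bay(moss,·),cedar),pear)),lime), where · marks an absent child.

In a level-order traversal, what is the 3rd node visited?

lime

Level-order visits nodes level by level from the root, left to right within each level.
Level 0: poppy
Level 1: mint, lime
Level 2: fig, aster
Level 3: sage, plum, pear
Level 4: bay, cedar
Level 5: moss
Full level-order sequence: poppy, mint, lime, fig, aster, sage, plum, pear, bay, cedar, moss.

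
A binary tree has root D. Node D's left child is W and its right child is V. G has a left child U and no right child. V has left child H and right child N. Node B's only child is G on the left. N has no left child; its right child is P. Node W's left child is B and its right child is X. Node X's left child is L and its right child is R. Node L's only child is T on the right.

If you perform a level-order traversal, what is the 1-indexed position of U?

12

Level-order visits nodes level by level from the root, left to right within each level.
Level 0: D
Level 1: W, V
Level 2: B, X, H, N
Level 3: G, L, R, P
Level 4: U, T
Full level-order sequence: D, W, V, B, X, H, N, G, L, R, P, U, T.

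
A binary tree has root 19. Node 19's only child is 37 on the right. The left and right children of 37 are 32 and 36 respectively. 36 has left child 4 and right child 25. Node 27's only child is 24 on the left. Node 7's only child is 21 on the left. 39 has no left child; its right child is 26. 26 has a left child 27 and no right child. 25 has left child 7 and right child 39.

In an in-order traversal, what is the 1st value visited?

19

In-order visits the left subtree, then the node, then the right subtree.
At 19: no left child.
Visit 19.
At 19: go right to 37.
  At 37: go left to 32.
    32 is a leaf — visit 32.
  Visit 37.
  At 37: go right to 36.
    At 36: go left to 4.
      4 is a leaf — visit 4.
    Visit 36.
    At 36: go right to 25.
      At 25: go left to 7.
        At 7: go left to 21.
          21 is a leaf — visit 21.
        Visit 7.
        At 7: no right child.
      Visit 25.
      At 25: go right to 39.
        At 39: no left child.
        Visit 39.
        At 39: go right to 26.
          At 26: go left to 27.
            At 27: go left to 24.
              24 is a leaf — visit 24.
            Visit 27.
            At 27: no right child.
          Visit 26.
          At 26: no right child.
Full in-order sequence: 19, 32, 37, 4, 36, 21, 7, 25, 39, 24, 27, 26.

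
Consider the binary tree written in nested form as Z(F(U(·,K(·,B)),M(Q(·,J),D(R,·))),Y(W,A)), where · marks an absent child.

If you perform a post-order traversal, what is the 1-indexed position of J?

Post-order visits the left subtree, then the right subtree, then the node.
At Z: go left to F.
  At F: go left to U.
    At U: no left child.
    At U: go right to K.
      At K: no left child.
      At K: go right to B.
        B is a leaf — visit B.
      Visit K.
    Visit U.
  At F: go right to M.
    At M: go left to Q.
      At Q: no left child.
      At Q: go right to J.
        J is a leaf — visit J.
      Visit Q.
    At M: go right to D.
      At D: go left to R.
        R is a leaf — visit R.
      At D: no right child.
      Visit D.
    Visit M.
  Visit F.
At Z: go right to Y.
  At Y: go left to W.
    W is a leaf — visit W.
  At Y: go right to A.
    A is a leaf — visit A.
  Visit Y.
Visit Z.
Full post-order sequence: B, K, U, J, Q, R, D, M, F, W, A, Y, Z.

4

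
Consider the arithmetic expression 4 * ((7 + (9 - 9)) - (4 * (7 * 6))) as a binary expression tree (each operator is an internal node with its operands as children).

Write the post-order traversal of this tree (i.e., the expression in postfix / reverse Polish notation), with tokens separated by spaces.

4 7 9 9 - + 4 7 6 * * - *

Post-order on an expression tree gives postfix notation: for each operator, emit left operand, right operand, then the operator.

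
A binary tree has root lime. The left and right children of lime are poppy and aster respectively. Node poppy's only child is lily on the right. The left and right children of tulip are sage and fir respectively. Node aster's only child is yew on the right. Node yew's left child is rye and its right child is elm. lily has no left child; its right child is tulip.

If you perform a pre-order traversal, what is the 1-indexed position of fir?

Pre-order visits the node, then its left subtree, then its right subtree.
Visit lime.
At lime: go left to poppy.
  Visit poppy.
  At poppy: no left child.
  At poppy: go right to lily.
    Visit lily.
    At lily: no left child.
    At lily: go right to tulip.
      Visit tulip.
      At tulip: go left to sage.
        sage is a leaf — visit sage.
      At tulip: go right to fir.
        fir is a leaf — visit fir.
At lime: go right to aster.
  Visit aster.
  At aster: no left child.
  At aster: go right to yew.
    Visit yew.
    At yew: go left to rye.
      rye is a leaf — visit rye.
    At yew: go right to elm.
      elm is a leaf — visit elm.
Full pre-order sequence: lime, poppy, lily, tulip, sage, fir, aster, yew, rye, elm.

6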